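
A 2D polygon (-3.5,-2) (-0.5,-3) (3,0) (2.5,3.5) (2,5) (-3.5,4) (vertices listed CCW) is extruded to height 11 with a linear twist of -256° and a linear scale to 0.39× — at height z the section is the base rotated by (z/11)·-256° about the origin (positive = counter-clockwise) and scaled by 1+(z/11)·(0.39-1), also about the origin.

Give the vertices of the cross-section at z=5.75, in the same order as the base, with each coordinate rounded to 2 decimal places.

t = z/height = 5.75/11 = 0.522727
s = 1 + (scale-1)·z/height = 1 + (0.39-1)·5.75/11 = 0.681136
θ = twist·z/height = -256°·5.75/11 = -133.8182° = -2.335568 rad
cos θ = -0.692372, sin θ = -0.721541 (intermediates below are computed at full precision and shown rounded to 5 d.p.)
v1: (-3.5,-2) → rotate → (0.98022,3.91014) → ×s → (0.66766,2.66334) → (0.67,2.66)
v2: (-0.5,-3) → rotate → (-1.81844,2.43789) → ×s → (-1.23860,1.66053) → (-1.24,1.66)
v3: (3,0) → rotate → (-2.07712,-2.16462) → ×s → (-1.41480,-1.47440) → (-1.41,-1.47)
v4: (2.5,3.5) → rotate → (0.79446,-4.22715) → ×s → (0.54114,-2.87927) → (0.54,-2.88)
v5: (2,5) → rotate → (2.22296,-4.90494) → ×s → (1.51414,-3.34093) → (1.51,-3.34)
v6: (-3.5,4) → rotate → (5.30946,-0.24410) → ×s → (3.61647,-0.16626) → (3.62,-0.17)

Cross-section at z=5.75: (0.67,2.66) (-1.24,1.66) (-1.41,-1.47) (0.54,-2.88) (1.51,-3.34) (3.62,-0.17)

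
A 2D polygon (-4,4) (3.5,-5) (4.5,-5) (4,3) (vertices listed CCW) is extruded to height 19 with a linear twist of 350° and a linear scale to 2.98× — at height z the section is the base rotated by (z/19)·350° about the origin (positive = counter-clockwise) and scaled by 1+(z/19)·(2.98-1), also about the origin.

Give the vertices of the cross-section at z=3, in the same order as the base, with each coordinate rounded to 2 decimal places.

t = z/height = 3/19 = 0.157895
s = 1 + (scale-1)·z/height = 1 + (2.98-1)·3/19 = 1.312632
θ = twist·z/height = 350°·3/19 = 55.2632° = 0.964524 rad
cos θ = 0.569808, sin θ = 0.821778 (intermediates below are computed at full precision and shown rounded to 5 d.p.)
v1: (-4,4) → rotate → (-5.56634,-1.00788) → ×s → (-7.30656,-1.32297) → (-7.31,-1.32)
v2: (3.5,-5) → rotate → (6.10322,0.02718) → ×s → (8.01128,0.03568) → (8.01,0.04)
v3: (4.5,-5) → rotate → (6.67303,0.84896) → ×s → (8.75922,1.11437) → (8.76,1.11)
v4: (4,3) → rotate → (-0.18610,4.99654) → ×s → (-0.24428,6.55861) → (-0.24,6.56)

Cross-section at z=3: (-7.31,-1.32) (8.01,0.04) (8.76,1.11) (-0.24,6.56)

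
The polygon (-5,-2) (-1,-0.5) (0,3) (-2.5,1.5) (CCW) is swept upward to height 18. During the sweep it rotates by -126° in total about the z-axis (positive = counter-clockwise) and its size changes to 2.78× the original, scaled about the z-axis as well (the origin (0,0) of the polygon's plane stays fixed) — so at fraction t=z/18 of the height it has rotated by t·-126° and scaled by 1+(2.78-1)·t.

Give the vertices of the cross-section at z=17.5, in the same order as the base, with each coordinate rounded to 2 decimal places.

Cross-section at z=17.5: (2.73,14.45) (0.32,3.04) (6.91,-4.40) (7.12,3.56)

t = z/height = 17.5/18 = 0.972222
s = 1 + (scale-1)·z/height = 1 + (2.78-1)·17.5/18 = 2.730556
θ = twist·z/height = -126°·17.5/18 = -122.5000° = -2.138028 rad
cos θ = -0.537300, sin θ = -0.843391 (intermediates below are computed at full precision and shown rounded to 5 d.p.)
v1: (-5,-2) → rotate → (0.99972,5.29156) → ×s → (2.72978,14.44889) → (2.73,14.45)
v2: (-1,-0.5) → rotate → (0.11560,1.11204) → ×s → (0.31566,3.03649) → (0.32,3.04)
v3: (0,3) → rotate → (2.53017,-1.61190) → ×s → (6.90878,-4.40138) → (6.91,-4.40)
v4: (-2.5,1.5) → rotate → (2.60834,1.30253) → ×s → (7.12221,3.55663) → (7.12,3.56)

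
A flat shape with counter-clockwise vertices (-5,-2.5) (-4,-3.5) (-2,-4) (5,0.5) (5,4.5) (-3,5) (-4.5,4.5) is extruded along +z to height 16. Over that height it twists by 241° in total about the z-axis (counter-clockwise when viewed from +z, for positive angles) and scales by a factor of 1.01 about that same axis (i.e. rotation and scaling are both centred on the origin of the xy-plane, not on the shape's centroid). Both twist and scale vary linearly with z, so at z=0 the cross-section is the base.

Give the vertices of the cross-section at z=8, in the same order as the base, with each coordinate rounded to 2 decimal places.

t = z/height = 8/16 = 0.5
s = 1 + (scale-1)·z/height = 1 + (1.01-1)·8/16 = 1.005000
θ = twist·z/height = 241°·8/16 = 120.5000° = 2.103122 rad
cos θ = -0.507538, sin θ = 0.861629 (intermediates below are computed at full precision and shown rounded to 5 d.p.)
v1: (-5,-2.5) → rotate → (4.69176,-3.03930) → ×s → (4.71522,-3.05450) → (4.72,-3.05)
v2: (-4,-3.5) → rotate → (5.04586,-1.67013) → ×s → (5.07108,-1.67848) → (5.07,-1.68)
v3: (-2,-4) → rotate → (4.46159,0.30690) → ×s → (4.48390,0.30843) → (4.48,0.31)
v4: (5,0.5) → rotate → (-2.96851,4.05438) → ×s → (-2.98335,4.07465) → (-2.98,4.07)
v5: (5,4.5) → rotate → (-6.41502,2.02422) → ×s → (-6.44710,2.03434) → (-6.45,2.03)
v6: (-3,5) → rotate → (-2.78553,-5.12258) → ×s → (-2.79946,-5.14819) → (-2.80,-5.15)
v7: (-4.5,4.5) → rotate → (-1.59341,-6.16125) → ×s → (-1.60138,-6.19206) → (-1.60,-6.19)

Cross-section at z=8: (4.72,-3.05) (5.07,-1.68) (4.48,0.31) (-2.98,4.07) (-6.45,2.03) (-2.80,-5.15) (-1.60,-6.19)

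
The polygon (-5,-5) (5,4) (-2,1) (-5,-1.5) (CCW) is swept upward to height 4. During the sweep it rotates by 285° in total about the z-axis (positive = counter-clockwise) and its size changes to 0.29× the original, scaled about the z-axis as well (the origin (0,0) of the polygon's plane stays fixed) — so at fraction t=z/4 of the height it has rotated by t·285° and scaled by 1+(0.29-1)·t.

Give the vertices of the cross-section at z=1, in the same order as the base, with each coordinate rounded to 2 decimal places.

t = z/height = 1/4 = 0.25
s = 1 + (scale-1)·z/height = 1 + (0.29-1)·1/4 = 0.822500
θ = twist·z/height = 285°·1/4 = 71.2500° = 1.243547 rad
cos θ = 0.321439, sin θ = 0.946930 (intermediates below are computed at full precision and shown rounded to 5 d.p.)
v1: (-5,-5) → rotate → (3.12745,-6.34185) → ×s → (2.57233,-5.21617) → (2.57,-5.22)
v2: (5,4) → rotate → (-2.18052,6.02041) → ×s → (-1.79348,4.95179) → (-1.79,4.95)
v3: (-2,1) → rotate → (-1.58981,-1.57242) → ×s → (-1.30762,-1.29332) → (-1.31,-1.29)
v4: (-5,-1.5) → rotate → (-0.18680,-5.21681) → ×s → (-0.15364,-4.29083) → (-0.15,-4.29)

Cross-section at z=1: (2.57,-5.22) (-1.79,4.95) (-1.31,-1.29) (-0.15,-4.29)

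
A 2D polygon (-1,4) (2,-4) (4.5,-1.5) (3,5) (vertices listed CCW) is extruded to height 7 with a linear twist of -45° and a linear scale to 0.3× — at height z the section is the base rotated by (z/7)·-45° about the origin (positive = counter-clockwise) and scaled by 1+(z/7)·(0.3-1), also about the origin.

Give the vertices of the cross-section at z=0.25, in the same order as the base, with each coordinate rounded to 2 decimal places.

Cross-section at z=0.25: (-0.87,3.93) (1.84,-3.95) (4.34,-1.58) (3.06,4.79)

t = z/height = 0.25/7 = 0.0357143
s = 1 + (scale-1)·z/height = 1 + (0.3-1)·0.25/7 = 0.975000
θ = twist·z/height = -45°·0.25/7 = -1.6071° = -0.028050 rad
cos θ = 0.999607, sin θ = -0.028046 (intermediates below are computed at full precision and shown rounded to 5 d.p.)
v1: (-1,4) → rotate → (-0.88742,4.02647) → ×s → (-0.86524,3.92581) → (-0.87,3.93)
v2: (2,-4) → rotate → (1.88703,-4.05452) → ×s → (1.83985,-3.95316) → (1.84,-3.95)
v3: (4.5,-1.5) → rotate → (4.45616,-1.62562) → ×s → (4.34476,-1.58498) → (4.34,-1.58)
v4: (3,5) → rotate → (3.13905,4.91389) → ×s → (3.06057,4.79105) → (3.06,4.79)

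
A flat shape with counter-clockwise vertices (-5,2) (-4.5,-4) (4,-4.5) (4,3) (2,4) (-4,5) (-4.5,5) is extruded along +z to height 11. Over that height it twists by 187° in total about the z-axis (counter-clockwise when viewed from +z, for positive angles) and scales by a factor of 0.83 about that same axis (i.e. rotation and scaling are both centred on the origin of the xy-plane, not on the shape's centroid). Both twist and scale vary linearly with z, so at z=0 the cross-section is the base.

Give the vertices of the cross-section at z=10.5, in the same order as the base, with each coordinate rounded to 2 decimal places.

Cross-section at z=10.5: (4.14,-1.78) (3.86,3.25) (-3.25,3.86) (-3.42,-2.42) (-1.76,-3.31) (3.24,-4.27) (3.66,-4.29)

t = z/height = 10.5/11 = 0.954545
s = 1 + (scale-1)·z/height = 1 + (0.83-1)·10.5/11 = 0.837727
θ = twist·z/height = 187°·10.5/11 = 178.5000° = 3.115413 rad
cos θ = -0.999657, sin θ = 0.026177 (intermediates below are computed at full precision and shown rounded to 5 d.p.)
v1: (-5,2) → rotate → (4.94593,-2.13020) → ×s → (4.14334,-1.78453) → (4.14,-1.78)
v2: (-4.5,-4) → rotate → (4.60317,3.88083) → ×s → (3.85620,3.25108) → (3.86,3.25)
v3: (4,-4.5) → rotate → (-3.88083,4.60317) → ×s → (-3.25108,3.85620) → (-3.25,3.86)
v4: (4,3) → rotate → (-4.07716,-2.89426) → ×s → (-3.41555,-2.42460) → (-3.42,-2.42)
v5: (2,4) → rotate → (-2.10402,-3.94628) → ×s → (-1.76260,-3.30590) → (-1.76,-3.31)
v6: (-4,5) → rotate → (3.86774,-5.10299) → ×s → (3.24012,-4.27492) → (3.24,-4.27)
v7: (-4.5,5) → rotate → (4.36757,-5.11608) → ×s → (3.65884,-4.28588) → (3.66,-4.29)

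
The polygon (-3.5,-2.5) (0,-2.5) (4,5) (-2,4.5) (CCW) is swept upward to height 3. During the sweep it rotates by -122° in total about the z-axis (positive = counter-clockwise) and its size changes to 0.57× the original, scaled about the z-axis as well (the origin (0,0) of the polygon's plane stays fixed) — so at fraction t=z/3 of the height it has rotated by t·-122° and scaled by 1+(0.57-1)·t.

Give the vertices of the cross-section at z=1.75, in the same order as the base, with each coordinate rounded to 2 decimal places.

Cross-section at z=1.75: (-2.62,1.88) (-1.77,-0.60) (4.51,-1.63) (2.71,2.51)

t = z/height = 1.75/3 = 0.583333
s = 1 + (scale-1)·z/height = 1 + (0.57-1)·1.75/3 = 0.749167
θ = twist·z/height = -122°·1.75/3 = -71.1667° = -1.242093 rad
cos θ = 0.322816, sin θ = -0.946462 (intermediates below are computed at full precision and shown rounded to 5 d.p.)
v1: (-3.5,-2.5) → rotate → (-3.49601,2.50557) → ×s → (-2.61910,1.87709) → (-2.62,1.88)
v2: (0,-2.5) → rotate → (-2.36615,-0.80704) → ×s → (-1.77264,-0.60461) → (-1.77,-0.60)
v3: (4,5) → rotate → (6.02357,-2.17176) → ×s → (4.51266,-1.62701) → (4.51,-1.63)
v4: (-2,4.5) → rotate → (3.61344,3.34560) → ×s → (2.70707,2.50641) → (2.71,2.51)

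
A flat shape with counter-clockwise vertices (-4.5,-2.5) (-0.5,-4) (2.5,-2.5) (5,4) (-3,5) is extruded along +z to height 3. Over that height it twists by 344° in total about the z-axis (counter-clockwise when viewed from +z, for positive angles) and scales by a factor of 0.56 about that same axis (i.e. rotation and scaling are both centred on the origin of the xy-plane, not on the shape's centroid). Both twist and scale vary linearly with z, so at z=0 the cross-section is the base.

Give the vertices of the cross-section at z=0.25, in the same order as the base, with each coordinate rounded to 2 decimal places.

t = z/height = 0.25/3 = 0.0833333
s = 1 + (scale-1)·z/height = 1 + (0.56-1)·0.25/3 = 0.963333
θ = twist·z/height = 344°·0.25/3 = 28.6667° = 0.500328 rad
cos θ = 0.877425, sin θ = 0.479713 (intermediates below are computed at full precision and shown rounded to 5 d.p.)
v1: (-4.5,-2.5) → rotate → (-2.74913,-4.35227) → ×s → (-2.64833,-4.19269) → (-2.65,-4.19)
v2: (-0.5,-4) → rotate → (1.48014,-3.74956) → ×s → (1.42587,-3.61207) → (1.43,-3.61)
v3: (2.5,-2.5) → rotate → (3.39285,-0.99428) → ×s → (3.26844,-0.95782) → (3.27,-0.96)
v4: (5,4) → rotate → (2.46827,5.90827) → ×s → (2.37777,5.69163) → (2.38,5.69)
v5: (-3,5) → rotate → (-5.03084,2.94799) → ×s → (-4.84638,2.83989) → (-4.85,2.84)

Cross-section at z=0.25: (-2.65,-4.19) (1.43,-3.61) (3.27,-0.96) (2.38,5.69) (-4.85,2.84)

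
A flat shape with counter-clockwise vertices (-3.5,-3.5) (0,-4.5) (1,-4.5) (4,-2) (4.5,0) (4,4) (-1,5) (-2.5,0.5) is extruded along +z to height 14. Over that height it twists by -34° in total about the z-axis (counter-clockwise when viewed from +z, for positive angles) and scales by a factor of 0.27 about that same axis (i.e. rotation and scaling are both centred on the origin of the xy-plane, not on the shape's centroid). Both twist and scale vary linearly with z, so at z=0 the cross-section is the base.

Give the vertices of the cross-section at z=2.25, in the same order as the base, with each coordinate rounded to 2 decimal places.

Cross-section at z=2.25: (-3.37,-2.78) (-0.38,-3.95) (0.50,-4.04) (3.35,-2.09) (3.95,-0.38) (3.85,3.18) (-0.46,4.48) (-2.15,0.65)

t = z/height = 2.25/14 = 0.160714
s = 1 + (scale-1)·z/height = 1 + (0.27-1)·2.25/14 = 0.882679
θ = twist·z/height = -34°·2.25/14 = -5.4643° = -0.095370 rad
cos θ = 0.995456, sin θ = -0.095225 (intermediates below are computed at full precision and shown rounded to 5 d.p.)
v1: (-3.5,-3.5) → rotate → (-3.81738,-3.15081) → ×s → (-3.36952,-2.78115) → (-3.37,-2.78)
v2: (0,-4.5) → rotate → (-0.42851,-4.47955) → ×s → (-0.37824,-3.95400) → (-0.38,-3.95)
v3: (1,-4.5) → rotate → (0.56694,-4.57478) → ×s → (0.50043,-4.03806) → (0.50,-4.04)
v4: (4,-2) → rotate → (3.79137,-2.37181) → ×s → (3.34656,-2.09355) → (3.35,-2.09)
v5: (4.5,0) → rotate → (4.47955,-0.42851) → ×s → (3.95400,-0.37824) → (3.95,-0.38)
v6: (4,4) → rotate → (4.36272,3.60092) → ×s → (3.85088,3.17846) → (3.85,3.18)
v7: (-1,5) → rotate → (-0.51933,5.07250) → ×s → (-0.45840,4.47739) → (-0.46,4.48)
v8: (-2.5,0.5) → rotate → (-2.44103,0.73579) → ×s → (-2.15464,0.64947) → (-2.15,0.65)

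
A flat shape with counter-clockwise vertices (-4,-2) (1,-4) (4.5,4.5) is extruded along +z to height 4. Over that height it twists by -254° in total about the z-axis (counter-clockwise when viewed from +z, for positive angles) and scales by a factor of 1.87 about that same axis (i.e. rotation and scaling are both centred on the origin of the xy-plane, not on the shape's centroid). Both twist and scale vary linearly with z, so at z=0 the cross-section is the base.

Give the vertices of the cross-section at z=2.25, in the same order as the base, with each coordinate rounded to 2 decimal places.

Cross-section at z=2.25: (2.95,5.97) (-4.78,3.85) (-1.30,-9.39)

t = z/height = 2.25/4 = 0.5625
s = 1 + (scale-1)·z/height = 1 + (1.87-1)·2.25/4 = 1.489375
θ = twist·z/height = -254°·2.25/4 = -142.8750° = -2.493639 rad
cos θ = -0.797321, sin θ = -0.603556 (intermediates below are computed at full precision and shown rounded to 5 d.p.)
v1: (-4,-2) → rotate → (1.98217,4.00887) → ×s → (2.95220,5.97070) → (2.95,5.97)
v2: (1,-4) → rotate → (-3.21154,2.58573) → ×s → (-4.78319,3.85112) → (-4.78,3.85)
v3: (4.5,4.5) → rotate → (-0.87194,-6.30394) → ×s → (-1.29865,-9.38894) → (-1.30,-9.39)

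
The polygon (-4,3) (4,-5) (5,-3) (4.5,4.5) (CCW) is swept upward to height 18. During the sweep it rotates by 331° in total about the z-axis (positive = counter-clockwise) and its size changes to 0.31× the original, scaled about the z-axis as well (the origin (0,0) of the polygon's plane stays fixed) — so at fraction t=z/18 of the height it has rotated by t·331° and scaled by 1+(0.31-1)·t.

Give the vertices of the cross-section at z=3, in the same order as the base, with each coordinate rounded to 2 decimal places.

Cross-section at z=3: (-4.20,-1.39) (5.65,0.38) (4.71,2.12) (-0.99,5.54)

t = z/height = 3/18 = 0.166667
s = 1 + (scale-1)·z/height = 1 + (0.31-1)·3/18 = 0.885000
θ = twist·z/height = 331°·3/18 = 55.1667° = 0.962840 rad
cos θ = 0.571191, sin θ = 0.820817 (intermediates below are computed at full precision and shown rounded to 5 d.p.)
v1: (-4,3) → rotate → (-4.74722,-1.56969) → ×s → (-4.20129,-1.38918) → (-4.20,-1.39)
v2: (4,-5) → rotate → (6.38885,0.42731) → ×s → (5.65413,0.37817) → (5.65,0.38)
v3: (5,-3) → rotate → (5.31841,2.39051) → ×s → (4.70679,2.11560) → (4.71,2.12)
v4: (4.5,4.5) → rotate → (-1.12332,6.26404) → ×s → (-0.99413,5.54367) → (-0.99,5.54)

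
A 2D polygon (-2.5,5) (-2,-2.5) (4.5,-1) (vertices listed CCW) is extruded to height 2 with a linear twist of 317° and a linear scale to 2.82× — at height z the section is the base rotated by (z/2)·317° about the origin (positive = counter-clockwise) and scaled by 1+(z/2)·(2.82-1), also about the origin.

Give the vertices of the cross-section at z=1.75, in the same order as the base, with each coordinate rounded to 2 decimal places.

t = z/height = 1.75/2 = 0.875
s = 1 + (scale-1)·z/height = 1 + (2.82-1)·1.75/2 = 2.592500
θ = twist·z/height = 317°·1.75/2 = 277.3750° = 4.841107 rad
cos θ = 0.128363, sin θ = -0.991727 (intermediates below are computed at full precision and shown rounded to 5 d.p.)
v1: (-2.5,5) → rotate → (4.63773,3.12113) → ×s → (12.02331,8.09154) → (12.02,8.09)
v2: (-2,-2.5) → rotate → (-2.73604,1.66255) → ×s → (-7.09319,4.31015) → (-7.09,4.31)
v3: (4.5,-1) → rotate → (-0.41409,-4.59114) → ×s → (-1.07354,-11.90252) → (-1.07,-11.90)

Cross-section at z=1.75: (12.02,8.09) (-7.09,4.31) (-1.07,-11.90)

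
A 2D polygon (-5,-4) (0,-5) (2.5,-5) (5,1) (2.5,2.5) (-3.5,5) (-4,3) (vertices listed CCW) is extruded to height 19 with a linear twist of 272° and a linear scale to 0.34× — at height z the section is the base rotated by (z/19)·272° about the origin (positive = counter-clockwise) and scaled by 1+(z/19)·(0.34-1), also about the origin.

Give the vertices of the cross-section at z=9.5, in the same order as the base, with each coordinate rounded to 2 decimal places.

t = z/height = 9.5/19 = 0.5
s = 1 + (scale-1)·z/height = 1 + (0.34-1)·9.5/19 = 0.670000
θ = twist·z/height = 272°·9.5/19 = 136.0000° = 2.373648 rad
cos θ = -0.719340, sin θ = 0.694658 (intermediates below are computed at full precision and shown rounded to 5 d.p.)
v1: (-5,-4) → rotate → (6.37533,-0.59593) → ×s → (4.27147,-0.39927) → (4.27,-0.40)
v2: (0,-5) → rotate → (3.47329,3.59670) → ×s → (2.32711,2.40979) → (2.33,2.41)
v3: (2.5,-5) → rotate → (1.67494,5.33334) → ×s → (1.12221,3.57334) → (1.12,3.57)
v4: (5,1) → rotate → (-4.29136,2.75395) → ×s → (-2.87521,1.84515) → (-2.88,1.85)
v5: (2.5,2.5) → rotate → (-3.53500,-0.06170) → ×s → (-2.36845,-0.04134) → (-2.37,-0.04)
v6: (-3.5,5) → rotate → (-0.95560,-6.02800) → ×s → (-0.64025,-4.03876) → (-0.64,-4.04)
v7: (-4,3) → rotate → (0.79338,-4.93665) → ×s → (0.53157,-3.30756) → (0.53,-3.31)

Cross-section at z=9.5: (4.27,-0.40) (2.33,2.41) (1.12,3.57) (-2.88,1.85) (-2.37,-0.04) (-0.64,-4.04) (0.53,-3.31)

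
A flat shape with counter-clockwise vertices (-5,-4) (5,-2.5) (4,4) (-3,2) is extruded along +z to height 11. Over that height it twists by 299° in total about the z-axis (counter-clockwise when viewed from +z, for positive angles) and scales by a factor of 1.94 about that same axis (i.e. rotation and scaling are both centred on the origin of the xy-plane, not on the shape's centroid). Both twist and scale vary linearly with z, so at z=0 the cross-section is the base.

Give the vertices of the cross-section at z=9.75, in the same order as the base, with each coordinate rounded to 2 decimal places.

t = z/height = 9.75/11 = 0.886364
s = 1 + (scale-1)·z/height = 1 + (1.94-1)·9.75/11 = 1.833182
θ = twist·z/height = 299°·9.75/11 = 265.0227° = 4.625519 rad
cos θ = -0.086761, sin θ = -0.996229 (intermediates below are computed at full precision and shown rounded to 5 d.p.)
v1: (-5,-4) → rotate → (-3.55111,5.32819) → ×s → (-6.50984,9.76754) → (-6.51,9.77)
v2: (5,-2.5) → rotate → (-2.92438,-4.76424) → ×s → (-5.36091,-8.73373) → (-5.36,-8.73)
v3: (4,4) → rotate → (3.63787,-4.33196) → ×s → (6.66889,-7.94127) → (6.67,-7.94)
v4: (-3,2) → rotate → (2.25274,2.81517) → ×s → (4.12968,5.16071) → (4.13,5.16)

Cross-section at z=9.75: (-6.51,9.77) (-5.36,-8.73) (6.67,-7.94) (4.13,5.16)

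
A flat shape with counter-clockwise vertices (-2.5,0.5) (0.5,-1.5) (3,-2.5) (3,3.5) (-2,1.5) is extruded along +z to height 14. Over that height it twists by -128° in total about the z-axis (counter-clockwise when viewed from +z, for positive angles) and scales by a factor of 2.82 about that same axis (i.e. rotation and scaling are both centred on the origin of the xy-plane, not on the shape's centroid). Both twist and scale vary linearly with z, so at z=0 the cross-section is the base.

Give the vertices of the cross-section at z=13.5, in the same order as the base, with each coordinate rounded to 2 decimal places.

Cross-section at z=13.5: (4.94,4.99) (-4.21,1.13) (-10.30,-3.10) (3.49,-12.21) (6.48,2.32)

t = z/height = 13.5/14 = 0.964286
s = 1 + (scale-1)·z/height = 1 + (2.82-1)·13.5/14 = 2.755000
θ = twist·z/height = -128°·13.5/14 = -123.4286° = -2.154235 rad
cos θ = -0.550897, sin θ = -0.834573 (intermediates below are computed at full precision and shown rounded to 5 d.p.)
v1: (-2.5,0.5) → rotate → (1.79453,1.81098) → ×s → (4.94393,4.98926) → (4.94,4.99)
v2: (0.5,-1.5) → rotate → (-1.52731,0.40906) → ×s → (-4.20773,1.12696) → (-4.21,1.13)
v3: (3,-2.5) → rotate → (-3.73912,-1.12648) → ×s → (-10.30129,-3.10344) → (-10.30,-3.10)
v4: (3,3.5) → rotate → (1.26832,-4.43186) → ×s → (3.49421,-12.20977) → (3.49,-12.21)
v5: (-2,1.5) → rotate → (2.35365,0.84280) → ×s → (6.48432,2.32192) → (6.48,2.32)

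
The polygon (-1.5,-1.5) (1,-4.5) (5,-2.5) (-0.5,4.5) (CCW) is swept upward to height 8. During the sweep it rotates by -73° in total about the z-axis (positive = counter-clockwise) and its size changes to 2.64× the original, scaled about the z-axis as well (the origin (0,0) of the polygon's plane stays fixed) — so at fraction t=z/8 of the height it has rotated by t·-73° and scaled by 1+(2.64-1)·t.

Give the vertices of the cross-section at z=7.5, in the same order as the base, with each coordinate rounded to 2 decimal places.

Cross-section at z=7.5: (-4.94,2.14) (-9.69,-6.56) (-1.24,-14.13) (10.15,5.38)

t = z/height = 7.5/8 = 0.9375
s = 1 + (scale-1)·z/height = 1 + (2.64-1)·7.5/8 = 2.537500
θ = twist·z/height = -73°·7.5/8 = -68.4375° = -1.194460 rad
cos θ = 0.367516, sin θ = -0.930017 (intermediates below are computed at full precision and shown rounded to 5 d.p.)
v1: (-1.5,-1.5) → rotate → (-1.94630,0.84375) → ×s → (-4.93874,2.14102) → (-4.94,2.14)
v2: (1,-4.5) → rotate → (-3.81756,-2.58384) → ×s → (-9.68706,-6.55649) → (-9.69,-6.56)
v3: (5,-2.5) → rotate → (-0.48746,-5.56888) → ×s → (-1.23694,-14.13102) → (-1.24,-14.13)
v4: (-0.5,4.5) → rotate → (4.00132,2.11883) → ×s → (10.15335,5.37653) → (10.15,5.38)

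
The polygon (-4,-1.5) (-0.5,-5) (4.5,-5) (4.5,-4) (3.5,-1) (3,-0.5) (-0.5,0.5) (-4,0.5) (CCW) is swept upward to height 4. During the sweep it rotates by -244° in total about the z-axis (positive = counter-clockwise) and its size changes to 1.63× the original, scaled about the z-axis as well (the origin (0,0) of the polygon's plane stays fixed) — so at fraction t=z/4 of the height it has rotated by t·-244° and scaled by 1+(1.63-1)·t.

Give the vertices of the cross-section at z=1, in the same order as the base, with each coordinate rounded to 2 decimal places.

Cross-section at z=1: (-3.76,3.21) (-5.34,-2.30) (-2.54,-7.36) (-1.52,-6.80) (0.95,-4.10) (1.18,-3.32) (0.23,0.79) (-1.74,4.33)

t = z/height = 1/4 = 0.25
s = 1 + (scale-1)·z/height = 1 + (1.63-1)·1/4 = 1.157500
θ = twist·z/height = -244°·1/4 = -61.0000° = -1.064651 rad
cos θ = 0.484810, sin θ = -0.874620 (intermediates below are computed at full precision and shown rounded to 5 d.p.)
v1: (-4,-1.5) → rotate → (-3.25117,2.77126) → ×s → (-3.76323,3.20774) → (-3.76,3.21)
v2: (-0.5,-5) → rotate → (-4.61550,-1.98674) → ×s → (-5.34245,-2.29965) → (-5.34,-2.30)
v3: (4.5,-5) → rotate → (-2.19146,-6.35984) → ×s → (-2.53661,-7.36151) → (-2.54,-7.36)
v4: (4.5,-4) → rotate → (-1.31684,-5.87503) → ×s → (-1.52424,-6.80034) → (-1.52,-6.80)
v5: (3.5,-1) → rotate → (0.82221,-3.54598) → ×s → (0.95171,-4.10447) → (0.95,-4.10)
v6: (3,-0.5) → rotate → (1.01712,-2.86626) → ×s → (1.17732,-3.31770) → (1.18,-3.32)
v7: (-0.5,0.5) → rotate → (0.19491,0.67971) → ×s → (0.22560,0.78677) → (0.23,0.79)
v8: (-4,0.5) → rotate → (-1.50193,3.74088) → ×s → (-1.73848,4.33007) → (-1.74,4.33)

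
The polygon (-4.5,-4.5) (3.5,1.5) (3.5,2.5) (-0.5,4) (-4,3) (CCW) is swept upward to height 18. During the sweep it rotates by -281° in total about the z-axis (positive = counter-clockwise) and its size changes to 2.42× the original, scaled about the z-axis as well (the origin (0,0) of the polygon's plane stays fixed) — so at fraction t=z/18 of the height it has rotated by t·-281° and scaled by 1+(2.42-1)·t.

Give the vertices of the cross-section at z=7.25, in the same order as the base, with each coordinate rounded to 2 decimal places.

Cross-section at z=7.25: (-3.72,9.29) (0.00,-5.99) (1.45,-6.60) (6.09,-1.75) (6.81,3.92)

t = z/height = 7.25/18 = 0.402778
s = 1 + (scale-1)·z/height = 1 + (2.42-1)·7.25/18 = 1.571944
θ = twist·z/height = -281°·7.25/18 = -113.1806° = -1.975373 rad
cos θ = -0.393630, sin θ = -0.919269 (intermediates below are computed at full precision and shown rounded to 5 d.p.)
v1: (-4.5,-4.5) → rotate → (-2.36538,5.90805) → ×s → (-3.71824,9.28712) → (-3.72,9.29)
v2: (3.5,1.5) → rotate → (0.00120,-3.80789) → ×s → (0.00188,-5.98579) → (0.00,-5.99)
v3: (3.5,2.5) → rotate → (0.92047,-4.20152) → ×s → (1.44692,-6.60455) → (1.45,-6.60)
v4: (-0.5,4) → rotate → (3.87389,-1.11489) → ×s → (6.08954,-1.75254) → (6.09,-1.75)
v5: (-4,3) → rotate → (4.33233,2.49619) → ×s → (6.81018,3.92387) → (6.81,3.92)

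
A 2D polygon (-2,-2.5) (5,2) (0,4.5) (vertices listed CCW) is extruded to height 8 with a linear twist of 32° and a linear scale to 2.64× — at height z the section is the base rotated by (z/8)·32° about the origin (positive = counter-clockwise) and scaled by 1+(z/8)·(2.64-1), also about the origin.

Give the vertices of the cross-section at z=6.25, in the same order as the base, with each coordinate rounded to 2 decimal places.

Cross-section at z=6.25: (-1.72,-7.10) (8.41,8.96) (-4.34,9.30)

t = z/height = 6.25/8 = 0.78125
s = 1 + (scale-1)·z/height = 1 + (2.64-1)·6.25/8 = 2.281250
θ = twist·z/height = 32°·6.25/8 = 25.0000° = 0.436332 rad
cos θ = 0.906308, sin θ = 0.422618 (intermediates below are computed at full precision and shown rounded to 5 d.p.)
v1: (-2,-2.5) → rotate → (-0.75607,-3.11101) → ×s → (-1.72478,-7.09698) → (-1.72,-7.10)
v2: (5,2) → rotate → (3.68630,3.92571) → ×s → (8.40938,8.95552) → (8.41,8.96)
v3: (0,4.5) → rotate → (-1.90178,4.07839) → ×s → (-4.33844,9.30382) → (-4.34,9.30)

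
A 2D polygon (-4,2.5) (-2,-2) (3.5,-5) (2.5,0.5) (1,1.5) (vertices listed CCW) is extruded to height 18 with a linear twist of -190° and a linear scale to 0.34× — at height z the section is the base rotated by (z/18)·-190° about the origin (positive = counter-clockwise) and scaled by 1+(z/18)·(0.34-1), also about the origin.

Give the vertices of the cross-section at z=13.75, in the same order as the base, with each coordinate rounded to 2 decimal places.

Cross-section at z=13.75: (2.34,0.12) (0.25,1.38) (-2.84,1.04) (-0.88,-0.91) (0.02,-0.89)

t = z/height = 13.75/18 = 0.763889
s = 1 + (scale-1)·z/height = 1 + (0.34-1)·13.75/18 = 0.495833
θ = twist·z/height = -190°·13.75/18 = -145.1389° = -2.533151 rad
cos θ = -0.820540, sin θ = -0.571589 (intermediates below are computed at full precision and shown rounded to 5 d.p.)
v1: (-4,2.5) → rotate → (4.71113,0.23501) → ×s → (2.33594,0.11652) → (2.34,0.12)
v2: (-2,-2) → rotate → (0.49790,2.78426) → ×s → (0.24688,1.38053) → (0.25,1.38)
v3: (3.5,-5) → rotate → (-5.72984,2.10214) → ×s → (-2.84104,1.04231) → (-2.84,1.04)
v4: (2.5,0.5) → rotate → (-1.76556,-1.83924) → ×s → (-0.87542,-0.91196) → (-0.88,-0.91)
v5: (1,1.5) → rotate → (0.03684,-1.80240) → ×s → (0.01827,-0.89369) → (0.02,-0.89)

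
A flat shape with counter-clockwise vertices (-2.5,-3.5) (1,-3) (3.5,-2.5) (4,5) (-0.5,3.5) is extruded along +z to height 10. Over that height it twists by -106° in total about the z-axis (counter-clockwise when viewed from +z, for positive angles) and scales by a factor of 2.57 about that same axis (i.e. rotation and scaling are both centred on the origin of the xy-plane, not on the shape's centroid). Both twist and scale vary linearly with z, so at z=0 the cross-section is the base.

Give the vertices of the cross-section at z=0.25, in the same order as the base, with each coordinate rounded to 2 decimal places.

t = z/height = 0.25/10 = 0.025
s = 1 + (scale-1)·z/height = 1 + (2.57-1)·0.25/10 = 1.039250
θ = twist·z/height = -106°·0.25/10 = -2.6500° = -0.046251 rad
cos θ = 0.998931, sin θ = -0.046235 (intermediates below are computed at full precision and shown rounded to 5 d.p.)
v1: (-2.5,-3.5) → rotate → (-2.65915,-3.38067) → ×s → (-2.76352,-3.51336) → (-2.76,-3.51)
v2: (1,-3) → rotate → (0.86023,-3.04303) → ×s → (0.89399,-3.16247) → (0.89,-3.16)
v3: (3.5,-2.5) → rotate → (3.38067,-2.65915) → ×s → (3.51336,-2.76352) → (3.51,-2.76)
v4: (4,5) → rotate → (4.22690,4.80971) → ×s → (4.39280,4.99850) → (4.39,5.00)
v5: (-0.5,3.5) → rotate → (-0.33764,3.51937) → ×s → (-0.35090,3.65751) → (-0.35,3.66)

Cross-section at z=0.25: (-2.76,-3.51) (0.89,-3.16) (3.51,-2.76) (4.39,5.00) (-0.35,3.66)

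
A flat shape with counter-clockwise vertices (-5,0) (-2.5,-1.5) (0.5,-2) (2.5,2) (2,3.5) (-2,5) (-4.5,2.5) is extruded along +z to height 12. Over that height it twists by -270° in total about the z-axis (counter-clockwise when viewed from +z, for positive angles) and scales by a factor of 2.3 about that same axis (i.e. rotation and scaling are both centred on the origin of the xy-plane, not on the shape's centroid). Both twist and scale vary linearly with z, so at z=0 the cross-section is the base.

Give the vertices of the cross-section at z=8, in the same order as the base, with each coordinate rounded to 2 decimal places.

Cross-section at z=8: (9.33,0.00) (4.67,2.80) (-0.93,3.73) (-4.67,-3.73) (-3.73,-6.53) (3.73,-9.33) (8.40,-4.67)

t = z/height = 8/12 = 0.666667
s = 1 + (scale-1)·z/height = 1 + (2.3-1)·8/12 = 1.866667
θ = twist·z/height = -270°·8/12 = -180.0000° = -3.141593 rad
cos θ = -1.000000, sin θ = 0.000000 (intermediates below are computed at full precision and shown rounded to 5 d.p.)
v1: (-5,0) → rotate → (5.00000,0.00000) → ×s → (9.33333,0.00000) → (9.33,0.00)
v2: (-2.5,-1.5) → rotate → (2.50000,1.50000) → ×s → (4.66667,2.80000) → (4.67,2.80)
v3: (0.5,-2) → rotate → (-0.50000,2.00000) → ×s → (-0.93333,3.73333) → (-0.93,3.73)
v4: (2.5,2) → rotate → (-2.50000,-2.00000) → ×s → (-4.66667,-3.73333) → (-4.67,-3.73)
v5: (2,3.5) → rotate → (-2.00000,-3.50000) → ×s → (-3.73333,-6.53333) → (-3.73,-6.53)
v6: (-2,5) → rotate → (2.00000,-5.00000) → ×s → (3.73333,-9.33333) → (3.73,-9.33)
v7: (-4.5,2.5) → rotate → (4.50000,-2.50000) → ×s → (8.40000,-4.66667) → (8.40,-4.67)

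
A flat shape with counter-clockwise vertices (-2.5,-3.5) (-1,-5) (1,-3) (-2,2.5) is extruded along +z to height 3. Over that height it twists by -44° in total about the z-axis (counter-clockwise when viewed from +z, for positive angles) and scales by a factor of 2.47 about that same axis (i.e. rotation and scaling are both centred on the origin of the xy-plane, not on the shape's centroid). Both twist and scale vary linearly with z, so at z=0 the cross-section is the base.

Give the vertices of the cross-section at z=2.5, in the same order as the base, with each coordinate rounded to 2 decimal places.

t = z/height = 2.5/3 = 0.833333
s = 1 + (scale-1)·z/height = 1 + (2.47-1)·2.5/3 = 2.225000
θ = twist·z/height = -44°·2.5/3 = -36.6667° = -0.639954 rad
cos θ = 0.802123, sin θ = -0.597159 (intermediates below are computed at full precision and shown rounded to 5 d.p.)
v1: (-2.5,-3.5) → rotate → (-4.09536,-1.31453) → ×s → (-9.11218,-2.92484) → (-9.11,-2.92)
v2: (-1,-5) → rotate → (-3.78792,-3.41346) → ×s → (-8.42811,-7.59494) → (-8.43,-7.59)
v3: (1,-3) → rotate → (-0.98935,-3.00353) → ×s → (-2.20131,-6.68285) → (-2.20,-6.68)
v4: (-2,2.5) → rotate → (-0.11135,3.19963) → ×s → (-0.24775,7.11917) → (-0.25,7.12)

Cross-section at z=2.5: (-9.11,-2.92) (-8.43,-7.59) (-2.20,-6.68) (-0.25,7.12)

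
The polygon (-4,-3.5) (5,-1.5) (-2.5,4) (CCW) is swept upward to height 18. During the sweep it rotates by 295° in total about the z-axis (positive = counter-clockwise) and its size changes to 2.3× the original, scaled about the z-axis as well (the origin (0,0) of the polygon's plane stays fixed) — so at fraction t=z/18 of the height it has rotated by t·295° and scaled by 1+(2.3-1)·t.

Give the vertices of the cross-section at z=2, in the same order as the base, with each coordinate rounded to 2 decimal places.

Cross-section at z=2: (-1.68,-5.85) (5.74,1.65) (-4.88,2.30)

t = z/height = 2/18 = 0.111111
s = 1 + (scale-1)·z/height = 1 + (2.3-1)·2/18 = 1.144444
θ = twist·z/height = 295°·2/18 = 32.7778° = 0.572080 rad
cos θ = 0.840777, sin θ = 0.541382 (intermediates below are computed at full precision and shown rounded to 5 d.p.)
v1: (-4,-3.5) → rotate → (-1.46827,-5.10825) → ×s → (-1.68035,-5.84610) → (-1.68,-5.85)
v2: (5,-1.5) → rotate → (5.01596,1.44575) → ×s → (5.74048,1.65458) → (5.74,1.65)
v3: (-2.5,4) → rotate → (-4.26747,2.00965) → ×s → (-4.88388,2.29993) → (-4.88,2.30)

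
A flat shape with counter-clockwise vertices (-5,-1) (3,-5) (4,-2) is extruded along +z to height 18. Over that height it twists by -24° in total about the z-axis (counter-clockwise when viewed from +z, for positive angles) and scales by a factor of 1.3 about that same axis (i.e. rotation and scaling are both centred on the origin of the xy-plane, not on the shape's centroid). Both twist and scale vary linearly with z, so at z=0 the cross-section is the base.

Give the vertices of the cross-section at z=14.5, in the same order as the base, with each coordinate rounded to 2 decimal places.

t = z/height = 14.5/18 = 0.805556
s = 1 + (scale-1)·z/height = 1 + (1.3-1)·14.5/18 = 1.241667
θ = twist·z/height = -24°·14.5/18 = -19.3333° = -0.337430 rad
cos θ = 0.943609, sin θ = -0.331063 (intermediates below are computed at full precision and shown rounded to 5 d.p.)
v1: (-5,-1) → rotate → (-5.04911,0.71171) → ×s → (-6.26931,0.88370) → (-6.27,0.88)
v2: (3,-5) → rotate → (1.17551,-5.71123) → ×s → (1.45959,-7.09145) → (1.46,-7.09)
v3: (4,-2) → rotate → (3.11231,-3.21147) → ×s → (3.86445,-3.98758) → (3.86,-3.99)

Cross-section at z=14.5: (-6.27,0.88) (1.46,-7.09) (3.86,-3.99)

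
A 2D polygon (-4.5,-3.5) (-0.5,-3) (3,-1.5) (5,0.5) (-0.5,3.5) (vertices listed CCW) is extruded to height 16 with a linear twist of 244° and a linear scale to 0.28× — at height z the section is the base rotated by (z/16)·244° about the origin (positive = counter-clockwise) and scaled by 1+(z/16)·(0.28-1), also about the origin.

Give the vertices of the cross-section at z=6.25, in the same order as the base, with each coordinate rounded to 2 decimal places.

t = z/height = 6.25/16 = 0.390625
s = 1 + (scale-1)·z/height = 1 + (0.28-1)·6.25/16 = 0.718750
θ = twist·z/height = 244°·6.25/16 = 95.3125° = 1.663517 rad
cos θ = -0.092588, sin θ = 0.995705 (intermediates below are computed at full precision and shown rounded to 5 d.p.)
v1: (-4.5,-3.5) → rotate → (3.90161,-4.15661) → ×s → (2.80428,-2.98757) → (2.80,-2.99)
v2: (-0.5,-3) → rotate → (3.03341,-0.22009) → ×s → (2.18026,-0.15819) → (2.18,-0.16)
v3: (3,-1.5) → rotate → (1.21579,3.12600) → ×s → (0.87385,2.24681) → (0.87,2.25)
v4: (5,0.5) → rotate → (-0.96079,4.93223) → ×s → (-0.69057,3.54504) → (-0.69,3.55)
v5: (-0.5,3.5) → rotate → (-3.43867,-0.82191) → ×s → (-2.47155,-0.59075) → (-2.47,-0.59)

Cross-section at z=6.25: (2.80,-2.99) (2.18,-0.16) (0.87,2.25) (-0.69,3.55) (-2.47,-0.59)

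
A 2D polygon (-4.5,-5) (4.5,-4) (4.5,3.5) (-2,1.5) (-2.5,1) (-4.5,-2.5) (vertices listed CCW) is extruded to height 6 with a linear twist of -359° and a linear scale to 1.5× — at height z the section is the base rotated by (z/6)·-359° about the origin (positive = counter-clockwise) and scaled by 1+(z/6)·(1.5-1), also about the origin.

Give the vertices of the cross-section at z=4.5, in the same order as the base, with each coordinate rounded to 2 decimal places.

Cross-section at z=4.5: (6.96,-6.10) (5.42,6.26) (-4.89,6.12) (-2.03,-2.78) (-1.33,-3.46) (3.52,-6.14)

t = z/height = 4.5/6 = 0.75
s = 1 + (scale-1)·z/height = 1 + (1.5-1)·4.5/6 = 1.375000
θ = twist·z/height = -359°·4.5/6 = -269.2500° = -4.699299 rad
cos θ = -0.013090, sin θ = 0.999914 (intermediates below are computed at full precision and shown rounded to 5 d.p.)
v1: (-4.5,-5) → rotate → (5.05847,-4.43417) → ×s → (6.95540,-6.09698) → (6.96,-6.10)
v2: (4.5,-4) → rotate → (3.94075,4.55197) → ×s → (5.41854,6.25896) → (5.42,6.26)
v3: (4.5,3.5) → rotate → (-3.55860,4.45380) → ×s → (-4.89308,6.12398) → (-4.89,6.12)
v4: (-2,1.5) → rotate → (-1.47369,-2.01946) → ×s → (-2.02633,-2.77676) → (-2.03,-2.78)
v5: (-2.5,1) → rotate → (-0.96719,-2.51288) → ×s → (-1.32989,-3.45520) → (-1.33,-3.46)
v6: (-4.5,-2.5) → rotate → (2.55869,-4.46689) → ×s → (3.51820,-6.14197) → (3.52,-6.14)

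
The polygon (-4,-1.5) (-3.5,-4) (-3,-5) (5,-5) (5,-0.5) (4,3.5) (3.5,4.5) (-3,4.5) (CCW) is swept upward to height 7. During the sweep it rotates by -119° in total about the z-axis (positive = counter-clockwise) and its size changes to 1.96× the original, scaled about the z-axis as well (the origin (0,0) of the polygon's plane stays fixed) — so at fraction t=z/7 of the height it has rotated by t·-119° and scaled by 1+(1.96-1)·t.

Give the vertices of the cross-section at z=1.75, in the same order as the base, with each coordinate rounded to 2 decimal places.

Cross-section at z=1.75: (-5.23,0.85) (-6.23,-2.15) (-6.31,-3.54) (2.31,-8.46) (5.08,-3.61) (6.46,1.31) (6.54,2.69) (-0.46,6.69)

t = z/height = 1.75/7 = 0.25
s = 1 + (scale-1)·z/height = 1 + (1.96-1)·1.75/7 = 1.240000
θ = twist·z/height = -119°·1.75/7 = -29.7500° = -0.519235 rad
cos θ = 0.868199, sin θ = -0.496217 (intermediates below are computed at full precision and shown rounded to 5 d.p.)
v1: (-4,-1.5) → rotate → (-4.21712,0.68257) → ×s → (-5.22923,0.84638) → (-5.23,0.85)
v2: (-3.5,-4) → rotate → (-5.02356,-1.73604) → ×s → (-6.22922,-2.15269) → (-6.23,-2.15)
v3: (-3,-5) → rotate → (-5.08568,-2.85234) → ×s → (-6.30624,-3.53691) → (-6.31,-3.54)
v4: (5,-5) → rotate → (1.85991,-6.82208) → ×s → (2.30629,-8.45937) → (2.31,-8.46)
v5: (5,-0.5) → rotate → (4.09289,-2.91518) → ×s → (5.07518,-3.61483) → (5.08,-3.61)
v6: (4,3.5) → rotate → (5.20955,1.05383) → ×s → (6.45985,1.30675) → (6.46,1.31)
v7: (3.5,4.5) → rotate → (5.27167,2.17014) → ×s → (6.53687,2.69097) → (6.54,2.69)
v8: (-3,4.5) → rotate → (-0.37162,5.39554) → ×s → (-0.46081,6.69047) → (-0.46,6.69)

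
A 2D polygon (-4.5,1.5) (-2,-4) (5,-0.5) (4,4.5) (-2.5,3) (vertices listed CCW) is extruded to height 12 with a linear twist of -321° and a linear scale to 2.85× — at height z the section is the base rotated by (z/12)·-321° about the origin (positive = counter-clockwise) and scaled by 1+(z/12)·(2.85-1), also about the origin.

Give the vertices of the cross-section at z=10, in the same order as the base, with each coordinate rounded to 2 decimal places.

Cross-section at z=10: (-3.31,-11.59) (10.38,-4.64) (0.72,12.75) (-11.87,9.66) (-7.34,-6.68)

t = z/height = 10/12 = 0.833333
s = 1 + (scale-1)·z/height = 1 + (2.85-1)·10/12 = 2.541667
θ = twist·z/height = -321°·10/12 = -267.5000° = -4.668756 rad
cos θ = -0.043619, sin θ = 0.999048 (intermediates below are computed at full precision and shown rounded to 5 d.p.)
v1: (-4.5,1.5) → rotate → (-1.30229,-4.56115) → ×s → (-3.30997,-11.59291) → (-3.31,-11.59)
v2: (-2,-4) → rotate → (4.08343,-1.82362) → ×s → (10.37872,-4.63503) → (10.38,-4.64)
v3: (5,-0.5) → rotate → (0.28143,5.01705) → ×s → (0.71529,12.75167) → (0.72,12.75)
v4: (4,4.5) → rotate → (-4.67019,3.79991) → ×s → (-11.87008,9.65809) → (-11.87,9.66)
v5: (-2.5,3) → rotate → (-2.88810,-2.62848) → ×s → (-7.34058,-6.68072) → (-7.34,-6.68)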